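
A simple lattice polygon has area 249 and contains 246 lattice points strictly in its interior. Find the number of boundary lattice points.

Pick's theorem gives A = I + B/2 − 1, so B = 2(A − I + 1) = 2(249 − 246 + 1) = 8.

8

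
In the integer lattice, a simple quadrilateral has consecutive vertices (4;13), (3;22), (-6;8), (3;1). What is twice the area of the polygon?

210

Using the shoelace formula, 2A = |[4·22 − 3·13] + [3·8 − (-6)·22] + [(-6)·1 − 3·8] + [3·13 − 4·1]| = 210, so the area is 105.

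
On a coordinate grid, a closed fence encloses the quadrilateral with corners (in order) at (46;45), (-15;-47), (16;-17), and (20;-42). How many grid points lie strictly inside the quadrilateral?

By the shoelace formula, twice the signed area is |[46·(-47) − (-15)·45] + [(-15)·(-17) − 16·(-47)] + [16·(-42) − 20·(-17)] + [20·45 − 46·(-42)]| = 2020, so the area is 1010.
Summing gcd(|Δx|,|Δy|) over the edges gives the boundary count: gcd(61,92) + gcd(31,30) + gcd(4,25) + gcd(26,87) = 1+1+1+1 = 4.
By Pick's theorem A = I + B/2 − 1, so I = 1010 − 4/2 + 1 = 1009.

1009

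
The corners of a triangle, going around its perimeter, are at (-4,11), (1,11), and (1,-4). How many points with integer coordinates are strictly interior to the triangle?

26

The shoelace formula gives twice the area as |[(-4)·11 − 1·11] + [1·(-4) − 1·11] + [1·11 − (-4)·(-4)]| = 75, so the area is 75/2.
Along each edge there are gcd(|Δx|,|Δy|)+1 lattice points, so counting each shared vertex once the boundary has gcd(5,0) + gcd(0,15) + gcd(5,15) = 5+15+5 = 25.
By Pick's theorem A = I + B/2 − 1, so I = 75/2 − 25/2 + 1 = 26.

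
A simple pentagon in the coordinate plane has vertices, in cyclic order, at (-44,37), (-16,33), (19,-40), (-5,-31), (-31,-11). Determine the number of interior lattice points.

2082

Using the shoelace formula, 2A = |[(-44)·33 − (-16)·37] + [(-16)·(-40) − 19·33] + [19·(-31) − (-5)·(-40)] + [(-5)·(-11) − (-31)·(-31)] + [(-31)·37 − (-44)·(-11)]| = 4173, so the area is 4173/2.
Along each edge there are gcd(|Δx|,|Δy|)+1 lattice points, so counting each shared vertex once the boundary has gcd(28,4) + gcd(35,73) + gcd(24,9) + gcd(26,20) + gcd(13,48) = 4+1+3+2+1 = 11.
Pick's theorem gives I = A − B/2 + 1 = 4173/2 − 11/2 + 1 = 2082.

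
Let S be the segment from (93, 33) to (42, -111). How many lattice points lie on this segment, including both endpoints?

4

The number of lattice points on a segment between lattice points is gcd(|Δx|,|Δy|) + 1 = gcd(51,144) + 1 = 3 + 1 = 4.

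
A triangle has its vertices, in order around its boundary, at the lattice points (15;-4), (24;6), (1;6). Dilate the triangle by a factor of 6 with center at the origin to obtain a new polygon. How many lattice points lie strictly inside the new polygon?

4063

Using the shoelace formula, 2A = |[15·6 − 24·(-4)] + [24·6 − 1·6] + [1·(-4) − 15·6]| = 230, so the area is 115.
Summing gcd(|Δx|,|Δy|) over the edges gives the boundary count: gcd(9,10) + gcd(23,0) + gcd(14,10) = 1+23+2 = 26.
Scaling by 6 multiplies the area by 6² = 36 (so the new area is 4140) and multiplies the boundary lattice-point count by 6, giving 156.
By Pick's theorem, the interior count of the dilated polygon is 4140 − 156/2 + 1 = 4063.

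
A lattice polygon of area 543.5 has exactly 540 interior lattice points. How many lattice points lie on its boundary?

Pick's theorem gives A = I + B/2 − 1, so B = 2(A − I + 1) = 2(543.5 − 540 + 1) = 9.

9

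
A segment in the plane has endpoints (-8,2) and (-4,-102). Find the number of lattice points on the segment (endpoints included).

The number of lattice points on a segment between lattice points is gcd(|Δx|,|Δy|) + 1 = gcd(4,104) + 1 = 4 + 1 = 5.

5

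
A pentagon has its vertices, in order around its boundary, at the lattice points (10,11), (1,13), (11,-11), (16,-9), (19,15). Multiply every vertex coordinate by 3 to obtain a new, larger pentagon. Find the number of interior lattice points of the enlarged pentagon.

Using the shoelace formula, 2A = |[10·13 − 1·11] + [1·(-11) − 11·13] + [11·(-9) − 16·(-11)] + [16·15 − 19·(-9)] + [19·11 − 10·15]| = 512, so the area is 256.
Along each edge there are gcd(|Δx|,|Δy|)+1 lattice points, so counting each shared vertex once the boundary has gcd(9,2) + gcd(10,24) + gcd(5,2) + gcd(3,24) + gcd(9,4) = 1+2+1+3+1 = 8.
Scaling by 3 multiplies the area by 3² = 9 (so the new area is 2304) and multiplies the boundary lattice-point count by 3, giving 24.
By Pick's theorem, the interior count of the dilated polygon is 2304 − 24/2 + 1 = 2293.

2293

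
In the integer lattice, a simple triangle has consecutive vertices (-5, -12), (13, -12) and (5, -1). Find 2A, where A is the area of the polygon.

198

By the shoelace formula, twice the signed area is |[(-5)·(-12) − 13·(-12)] + [13·(-1) − 5·(-12)] + [5·(-12) − (-5)·(-1)]| = 198, so the area is 99.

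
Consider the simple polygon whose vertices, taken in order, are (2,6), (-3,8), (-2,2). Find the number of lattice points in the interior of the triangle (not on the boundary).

The shoelace formula gives twice the area as |[2·8 − (-3)·6] + [(-3)·2 − (-2)·8] + [(-2)·6 − 2·2]| = 28, so the area is 14.
Along each edge there are gcd(|Δx|,|Δy|)+1 lattice points, so counting each shared vertex once the boundary has gcd(5,2) + gcd(1,6) + gcd(4,4) = 1+1+4 = 6.
By Pick's theorem A = I + B/2 − 1, so I = 14 − 6/2 + 1 = 12.

12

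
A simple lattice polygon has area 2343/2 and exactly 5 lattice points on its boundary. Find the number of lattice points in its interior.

1170

Pick's theorem A = I + B/2 − 1 rearranges to I = A − B/2 + 1 = 2343/2 − 5/2 + 1 = 1170.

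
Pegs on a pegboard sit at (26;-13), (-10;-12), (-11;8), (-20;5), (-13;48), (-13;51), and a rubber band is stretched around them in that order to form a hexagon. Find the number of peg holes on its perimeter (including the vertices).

Summing gcd(|Δx|,|Δy|) over the edges gives the boundary count: gcd(36,1) + gcd(1,20) + gcd(9,3) + gcd(7,43) + gcd(0,3) + gcd(39,64) = 1+1+3+1+3+1 = 10.

10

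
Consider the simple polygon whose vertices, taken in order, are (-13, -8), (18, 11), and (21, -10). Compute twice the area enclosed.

708

The shoelace formula gives twice the area as |[(-13)·11 − 18·(-8)] + [18·(-10) − 21·11] + [21·(-8) − (-13)·(-10)]| = 708, so the area is 354.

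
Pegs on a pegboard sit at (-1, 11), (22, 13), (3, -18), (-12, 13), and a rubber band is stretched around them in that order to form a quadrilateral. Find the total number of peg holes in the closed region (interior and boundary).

The shoelace formula gives twice the area as |((-1)·13 − 22·11) + (22·(-18) − 3·13) + (3·13 − (-12)·(-18)) + ((-12)·11 − (-1)·13)| = 986, so the area is 493.
Along each edge there are gcd(|Δx|,|Δy|)+1 lattice points, so counting each shared vertex once the boundary has gcd(23,2) + gcd(19,31) + gcd(15,31) + gcd(11,2) = 1+1+1+1 = 4.
Pick's theorem gives I = A − B/2 + 1 = 493 − 4/2 + 1 = 492, so the closed region contains I + B = 492 + 4 = 496 lattice points.

496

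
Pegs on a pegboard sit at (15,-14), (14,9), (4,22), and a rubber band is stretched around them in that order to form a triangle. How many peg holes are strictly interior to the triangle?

108

By the shoelace formula, twice the signed area is |(15·9 − 14·(-14)) + (14·22 − 4·9) + (4·(-14) − 15·22)| = 217, so the area is 108.5.
Along each edge there are gcd(|Δx|,|Δy|)+1 lattice points, so counting each shared vertex once the boundary has gcd(1,23) + gcd(10,13) + gcd(11,36) = 1+1+1 = 3.
Pick's theorem gives I = A − B/2 + 1 = 108.5 − 3/2 + 1 = 108.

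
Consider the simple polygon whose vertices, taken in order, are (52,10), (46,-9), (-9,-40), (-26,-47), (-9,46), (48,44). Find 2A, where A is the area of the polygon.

9497

Using the shoelace formula, 2A = |[52·(-9) − 46·10] + [46·(-40) − (-9)·(-9)] + [(-9)·(-47) − (-26)·(-40)] + [(-26)·46 − (-9)·(-47)] + [(-9)·44 − 48·46] + [48·10 − 52·44]| = 9497, so the area is 4748.5.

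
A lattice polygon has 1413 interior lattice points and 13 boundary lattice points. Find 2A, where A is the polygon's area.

2837

By Pick's theorem, A = I + B/2 − 1 = 1413 + 13/2 − 1 = 2837/2.
Hence 2A = 2837.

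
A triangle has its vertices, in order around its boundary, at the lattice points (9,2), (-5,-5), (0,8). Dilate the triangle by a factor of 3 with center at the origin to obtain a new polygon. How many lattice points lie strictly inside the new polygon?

By the shoelace formula, twice the signed area is |(9·(-5) − (-5)·2) + ((-5)·8 − 0·(-5)) + (0·2 − 9·8)| = 147, so the area is 147/2.
Summing gcd(|Δx|,|Δy|) over the edges gives the boundary count: gcd(14,7) + gcd(5,13) + gcd(9,6) = 7+1+3 = 11.
Scaling by 3 multiplies the area by 3² = 9 (so the new area is 661.5) and multiplies the boundary lattice-point count by 3, giving 33.
By Pick's theorem, the interior count of the dilated polygon is 661.5 − 33/2 + 1 = 646.

646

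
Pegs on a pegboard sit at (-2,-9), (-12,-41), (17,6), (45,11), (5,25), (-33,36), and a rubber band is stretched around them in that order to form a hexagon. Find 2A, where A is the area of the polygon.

Using the shoelace formula, 2A = |((-2)·(-41) − (-12)·(-9)) + ((-12)·6 − 17·(-41)) + (17·11 − 45·6) + (45·25 − 5·11) + (5·36 − (-33)·25) + ((-33)·(-9) − (-2)·36)| = 2960, so the area is 1480.

2960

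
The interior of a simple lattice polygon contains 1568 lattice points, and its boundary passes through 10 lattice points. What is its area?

1572

By Pick's theorem, A = I + B/2 − 1 = 1568 + 10/2 − 1 = 1572.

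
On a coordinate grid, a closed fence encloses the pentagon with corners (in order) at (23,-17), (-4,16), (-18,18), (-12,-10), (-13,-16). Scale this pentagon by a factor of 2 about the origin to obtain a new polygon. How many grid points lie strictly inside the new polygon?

By the shoelace formula, twice the signed area is |[23·16 − (-4)·(-17)] + [(-4)·18 − (-18)·16] + [(-18)·(-10) − (-12)·18] + [(-12)·(-16) − (-13)·(-10)] + [(-13)·(-17) − 23·(-16)]| = 1563, so the area is 1563/2.
The number of boundary lattice points is Σ gcd(|Δx|,|Δy|) = gcd(27,33) + gcd(14,2) + gcd(6,28) + gcd(1,6) + gcd(36,1) = 3+2+2+1+1 = 9.
Scaling by 2 multiplies the area by 2² = 4 (so the new area is 3126) and multiplies the boundary lattice-point count by 2, giving 18.
By Pick's theorem, the interior count of the dilated polygon is 3126 − 18/2 + 1 = 3118.

3118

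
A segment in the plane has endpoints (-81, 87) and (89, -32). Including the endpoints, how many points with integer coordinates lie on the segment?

The number of lattice points on a segment between lattice points is gcd(|Δx|,|Δy|) + 1 = gcd(170,119) + 1 = 17 + 1 = 18.

18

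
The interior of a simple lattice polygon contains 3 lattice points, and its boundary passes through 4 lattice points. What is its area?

Pick's theorem states A = I + B/2 − 1, so A = 3 + 4/2 − 1 = 4.

4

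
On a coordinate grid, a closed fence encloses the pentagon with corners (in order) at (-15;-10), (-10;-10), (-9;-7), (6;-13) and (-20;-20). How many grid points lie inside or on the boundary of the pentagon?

154

Using the shoelace formula, 2A = |((-15)·(-10) − (-10)·(-10)) + ((-10)·(-7) − (-9)·(-10)) + ((-9)·(-13) − 6·(-7)) + (6·(-20) − (-20)·(-13)) + ((-20)·(-10) − (-15)·(-20))| = 291, so the area is 291/2.
Along each edge there are gcd(|Δx|,|Δy|)+1 lattice points, so counting each shared vertex once the boundary has gcd(5,0) + gcd(1,3) + gcd(15,6) + gcd(26,7) + gcd(5,10) = 5+1+3+1+5 = 15.
Pick's theorem gives I = A − B/2 + 1 = 291/2 − 15/2 + 1 = 139, so the closed region contains I + B = 139 + 15 = 154 lattice points.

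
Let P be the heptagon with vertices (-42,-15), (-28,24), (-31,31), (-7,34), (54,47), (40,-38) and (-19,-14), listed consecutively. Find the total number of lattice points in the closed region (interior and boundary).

By the shoelace formula, twice the signed area is |((-42)·24 − (-28)·(-15)) + ((-28)·31 − (-31)·24) + ((-31)·34 − (-7)·31) + ((-7)·47 − 54·34) + (54·(-38) − 40·47) + (40·(-14) − (-19)·(-38)) + ((-19)·(-15) − (-42)·(-14))| = 10071, so the area is 5035.5.
Summing gcd(|Δx|,|Δy|) over the edges gives the boundary count: gcd(14,39) + gcd(3,7) + gcd(24,3) + gcd(61,13) + gcd(14,85) + gcd(59,24) + gcd(23,1) = 1+1+3+1+1+1+1 = 9.
Pick's theorem gives I = A − B/2 + 1 = 5035.5 − 9/2 + 1 = 5032, so the closed region contains I + B = 5032 + 9 = 5041 lattice points.

5041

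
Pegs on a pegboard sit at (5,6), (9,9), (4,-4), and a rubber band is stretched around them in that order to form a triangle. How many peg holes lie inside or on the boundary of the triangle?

Using the shoelace formula, 2A = |[5·9 − 9·6] + [9·(-4) − 4·9] + [4·6 − 5·(-4)]| = 37, so the area is 18.5.
The number of boundary lattice points is Σ gcd(|Δx|,|Δy|) = gcd(4,3) + gcd(5,13) + gcd(1,10) = 1+1+1 = 3.
Pick's theorem gives I = A − B/2 + 1 = 18.5 − 3/2 + 1 = 18, so the closed region contains I + B = 18 + 3 = 21 lattice points.

21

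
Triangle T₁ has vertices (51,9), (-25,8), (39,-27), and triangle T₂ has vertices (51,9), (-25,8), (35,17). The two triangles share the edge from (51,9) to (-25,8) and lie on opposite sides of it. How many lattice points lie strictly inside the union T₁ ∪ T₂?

1663

The union is the simple quadrilateral with vertices (51,9), (39,-27), (-25,8), (35,17) in order.
Using the shoelace formula, 2A = |[51·(-27) − 39·9] + [39·8 − (-25)·(-27)] + [(-25)·17 − 35·8] + [35·9 − 51·17]| = 3348, so the area is 1674.
The number of boundary lattice points is Σ gcd(|Δx|,|Δy|) = gcd(12,36) + gcd(64,35) + gcd(60,9) + gcd(16,8) = 12+1+3+8 = 24.
By Pick's theorem I = A − B/2 + 1 = 1674 − 24/2 + 1 = 1663.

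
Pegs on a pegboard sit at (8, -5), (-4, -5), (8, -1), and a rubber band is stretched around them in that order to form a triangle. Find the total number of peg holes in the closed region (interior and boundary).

35

The shoelace formula gives twice the area as |(8·(-5) − (-4)·(-5)) + ((-4)·(-1) − 8·(-5)) + (8·(-5) − 8·(-1))| = 48, so the area is 24.
Summing gcd(|Δx|,|Δy|) over the edges gives the boundary count: gcd(12,0) + gcd(12,4) + gcd(0,4) = 12+4+4 = 20.
Pick's theorem gives I = A − B/2 + 1 = 24 − 20/2 + 1 = 15, so the closed region contains I + B = 15 + 20 = 35 lattice points.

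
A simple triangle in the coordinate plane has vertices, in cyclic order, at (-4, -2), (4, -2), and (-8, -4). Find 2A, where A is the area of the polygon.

The shoelace formula gives twice the area as |[(-4)·(-2) − 4·(-2)] + [4·(-4) − (-8)·(-2)] + [(-8)·(-2) − (-4)·(-4)]| = 16, so the area is 8.

16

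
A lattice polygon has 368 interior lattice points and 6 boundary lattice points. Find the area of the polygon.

By Pick's theorem, A = I + B/2 − 1 = 368 + 6/2 − 1 = 370.

370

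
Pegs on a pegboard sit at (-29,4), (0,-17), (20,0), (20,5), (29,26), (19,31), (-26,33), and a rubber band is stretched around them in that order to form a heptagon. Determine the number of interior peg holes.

Using the shoelace formula, 2A = |[(-29)·(-17) − 0·4] + [0·0 − 20·(-17)] + [20·5 − 20·0] + [20·26 − 29·5] + [29·31 − 19·26] + [19·33 − (-26)·31] + [(-26)·4 − (-29)·33]| = 3999, so the area is 3999/2.
Summing gcd(|Δx|,|Δy|) over the edges gives the boundary count: gcd(29,21) + gcd(20,17) + gcd(0,5) + gcd(9,21) + gcd(10,5) + gcd(45,2) + gcd(3,29) = 1+1+5+3+5+1+1 = 17.
By Pick's theorem A = I + B/2 − 1, so I = 3999/2 − 17/2 + 1 = 1992.

1992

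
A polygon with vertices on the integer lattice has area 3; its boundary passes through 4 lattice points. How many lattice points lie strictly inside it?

2

Pick's theorem A = I + B/2 − 1 rearranges to I = A − B/2 + 1 = 3 − 4/2 + 1 = 2.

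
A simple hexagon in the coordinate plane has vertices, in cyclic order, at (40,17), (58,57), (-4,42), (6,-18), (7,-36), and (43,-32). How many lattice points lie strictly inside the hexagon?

Using the shoelace formula, 2A = |[40·57 − 58·17] + [58·42 − (-4)·57] + [(-4)·(-18) − 6·42] + [6·(-36) − 7·(-18)] + [7·(-32) − 43·(-36)] + [43·17 − 40·(-32)]| = 7023, so the area is 7023/2.
Summing gcd(|Δx|,|Δy|) over the edges gives the boundary count: gcd(18,40) + gcd(62,15) + gcd(10,60) + gcd(1,18) + gcd(36,4) + gcd(3,49) = 2+1+10+1+4+1 = 19.
By Pick's theorem A = I + B/2 − 1, so I = 7023/2 − 19/2 + 1 = 3503.

3503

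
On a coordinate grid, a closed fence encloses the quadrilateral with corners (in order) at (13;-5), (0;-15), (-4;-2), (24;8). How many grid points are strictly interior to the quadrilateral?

230

The shoelace formula gives twice the area as |(13·(-15) − 0·(-5)) + (0·(-2) − (-4)·(-15)) + ((-4)·8 − 24·(-2)) + (24·(-5) − 13·8)| = 463, so the area is 463/2.
Along each edge there are gcd(|Δx|,|Δy|)+1 lattice points, so counting each shared vertex once the boundary has gcd(13,10) + gcd(4,13) + gcd(28,10) + gcd(11,13) = 1+1+2+1 = 5.
Pick's theorem gives I = A − B/2 + 1 = 463/2 − 5/2 + 1 = 230.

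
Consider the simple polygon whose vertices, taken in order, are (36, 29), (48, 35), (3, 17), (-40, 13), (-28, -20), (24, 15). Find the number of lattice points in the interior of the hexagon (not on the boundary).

The shoelace formula gives twice the area as |(36·35 − 48·29) + (48·17 − 3·35) + (3·13 − (-40)·17) + ((-40)·(-20) − (-28)·13) + ((-28)·15 − 24·(-20)) + (24·29 − 36·15)| = 2678, so the area is 1339.
Along each edge there are gcd(|Δx|,|Δy|)+1 lattice points, so counting each shared vertex once the boundary has gcd(12,6) + gcd(45,18) + gcd(43,4) + gcd(12,33) + gcd(52,35) + gcd(12,14) = 6+9+1+3+1+2 = 22.
Pick's theorem gives I = A − B/2 + 1 = 1339 − 22/2 + 1 = 1329.

1329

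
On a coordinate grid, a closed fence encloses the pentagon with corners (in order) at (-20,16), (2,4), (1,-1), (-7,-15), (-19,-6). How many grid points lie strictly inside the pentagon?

400

By the shoelace formula, twice the signed area is |((-20)·4 − 2·16) + (2·(-1) − 1·4) + (1·(-15) − (-7)·(-1)) + ((-7)·(-6) − (-19)·(-15)) + ((-19)·16 − (-20)·(-6))| = 807, so the area is 403.5.
The number of boundary lattice points is Σ gcd(|Δx|,|Δy|) = gcd(22,12) + gcd(1,5) + gcd(8,14) + gcd(12,9) + gcd(1,22) = 2+1+2+3+1 = 9.
By Pick's theorem A = I + B/2 − 1, so I = 403.5 − 9/2 + 1 = 400.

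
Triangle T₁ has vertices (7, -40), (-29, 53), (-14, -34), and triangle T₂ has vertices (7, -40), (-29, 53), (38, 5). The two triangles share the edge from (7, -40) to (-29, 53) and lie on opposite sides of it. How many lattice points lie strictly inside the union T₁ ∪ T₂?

The union is the simple quadrilateral with vertices (7, -40), (-14, -34), (-29, 53), (38, 5) in order.
By the shoelace formula, twice the signed area is |(7·(-34) − (-14)·(-40)) + ((-14)·53 − (-29)·(-34)) + ((-29)·5 − 38·53) + (38·(-40) − 7·5)| = 6240, so the area is 3120.
Summing gcd(|Δx|,|Δy|) over the edges gives the boundary count: gcd(21,6) + gcd(15,87) + gcd(67,48) + gcd(31,45) = 3+3+1+1 = 8.
By Pick's theorem I = A − B/2 + 1 = 3120 − 8/2 + 1 = 3117.

3117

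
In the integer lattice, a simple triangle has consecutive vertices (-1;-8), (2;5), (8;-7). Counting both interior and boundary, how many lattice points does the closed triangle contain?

62

The shoelace formula gives twice the area as |[(-1)·5 − 2·(-8)] + [2·(-7) − 8·5] + [8·(-8) − (-1)·(-7)]| = 114, so the area is 57.
The number of boundary lattice points is Σ gcd(|Δx|,|Δy|) = gcd(3,13) + gcd(6,12) + gcd(9,1) = 1+6+1 = 8.
Pick's theorem gives I = A − B/2 + 1 = 57 − 8/2 + 1 = 54, so the closed region contains I + B = 54 + 8 = 62 lattice points.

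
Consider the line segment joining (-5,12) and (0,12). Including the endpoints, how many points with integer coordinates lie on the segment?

6

The number of lattice points on a segment between lattice points is gcd(|Δx|,|Δy|) + 1 = gcd(5,0) + 1 = 5 + 1 = 6.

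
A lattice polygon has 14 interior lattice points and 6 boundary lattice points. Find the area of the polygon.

16

Pick's theorem states A = I + B/2 − 1, so A = 14 + 6/2 − 1 = 16.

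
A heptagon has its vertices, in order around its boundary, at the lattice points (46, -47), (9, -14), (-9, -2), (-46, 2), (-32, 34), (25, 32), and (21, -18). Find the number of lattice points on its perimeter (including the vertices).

14

Summing gcd(|Δx|,|Δy|) over the edges gives the boundary count: gcd(37,33) + gcd(18,12) + gcd(37,4) + gcd(14,32) + gcd(57,2) + gcd(4,50) + gcd(25,29) = 1+6+1+2+1+2+1 = 14.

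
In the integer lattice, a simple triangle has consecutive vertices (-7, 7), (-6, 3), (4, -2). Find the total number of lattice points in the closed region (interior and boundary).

The shoelace formula gives twice the area as |((-7)·3 − (-6)·7) + ((-6)·(-2) − 4·3) + (4·7 − (-7)·(-2))| = 35, so the area is 35/2.
Along each edge there are gcd(|Δx|,|Δy|)+1 lattice points, so counting each shared vertex once the boundary has gcd(1,4) + gcd(10,5) + gcd(11,9) = 1+5+1 = 7.
Pick's theorem gives I = A − B/2 + 1 = 35/2 − 7/2 + 1 = 15, so the closed region contains I + B = 15 + 7 = 22 lattice points.

22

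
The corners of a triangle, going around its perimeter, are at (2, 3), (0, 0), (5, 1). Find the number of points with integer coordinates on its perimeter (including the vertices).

3

Along each edge there are gcd(|Δx|,|Δy|)+1 lattice points, so counting each shared vertex once the boundary has gcd(2,3) + gcd(5,1) + gcd(3,2) = 1+1+1 = 3.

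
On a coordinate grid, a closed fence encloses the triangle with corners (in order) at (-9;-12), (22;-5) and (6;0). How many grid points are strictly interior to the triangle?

132

The shoelace formula gives twice the area as |[(-9)·(-5) − 22·(-12)] + [22·0 − 6·(-5)] + [6·(-12) − (-9)·0]| = 267, so the area is 133.5.
The number of boundary lattice points is Σ gcd(|Δx|,|Δy|) = gcd(31,7) + gcd(16,5) + gcd(15,12) = 1+1+3 = 5.
Pick's theorem gives I = A − B/2 + 1 = 133.5 − 5/2 + 1 = 132.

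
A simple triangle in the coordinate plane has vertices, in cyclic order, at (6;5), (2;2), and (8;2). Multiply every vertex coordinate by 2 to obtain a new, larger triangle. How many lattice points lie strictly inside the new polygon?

Using the shoelace formula, 2A = |(6·2 − 2·5) + (2·2 − 8·2) + (8·5 − 6·2)| = 18, so the area is 9.
Along each edge there are gcd(|Δx|,|Δy|)+1 lattice points, so counting each shared vertex once the boundary has gcd(4,3) + gcd(6,0) + gcd(2,3) = 1+6+1 = 8.
Scaling by 2 multiplies the area by 2² = 4 (so the new area is 36) and multiplies the boundary lattice-point count by 2, giving 16.
By Pick's theorem, the interior count of the dilated polygon is 36 − 16/2 + 1 = 29.

29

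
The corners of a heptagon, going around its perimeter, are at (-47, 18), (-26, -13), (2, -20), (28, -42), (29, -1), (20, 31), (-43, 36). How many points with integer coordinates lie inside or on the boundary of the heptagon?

3599

The shoelace formula gives twice the area as |((-47)·(-13) − (-26)·18) + ((-26)·(-20) − 2·(-13)) + (2·(-42) − 28·(-20)) + (28·(-1) − 29·(-42)) + (29·31 − 20·(-1)) + (20·36 − (-43)·31) + ((-43)·18 − (-47)·36)| = 7181, so the area is 3590.5.
Along each edge there are gcd(|Δx|,|Δy|)+1 lattice points, so counting each shared vertex once the boundary has gcd(21,31) + gcd(28,7) + gcd(26,22) + gcd(1,41) + gcd(9,32) + gcd(63,5) + gcd(4,18) = 1+7+2+1+1+1+2 = 15.
Pick's theorem gives I = A − B/2 + 1 = 3590.5 − 15/2 + 1 = 3584, so the closed region contains I + B = 3584 + 15 = 3599 lattice points.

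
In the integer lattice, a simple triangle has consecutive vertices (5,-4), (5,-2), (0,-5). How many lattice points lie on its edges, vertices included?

The number of boundary lattice points is Σ gcd(|Δx|,|Δy|) = gcd(0,2) + gcd(5,3) + gcd(5,1) = 2+1+1 = 4.

4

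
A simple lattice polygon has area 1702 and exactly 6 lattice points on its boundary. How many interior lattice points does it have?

1700

From Pick's theorem, I = A − B/2 + 1 = 1702 − 6/2 + 1 = 1700.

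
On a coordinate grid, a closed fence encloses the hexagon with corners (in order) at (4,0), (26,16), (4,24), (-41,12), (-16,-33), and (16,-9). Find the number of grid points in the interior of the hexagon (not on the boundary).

By the shoelace formula, twice the signed area is |[4·16 − 26·0] + [26·24 − 4·16] + [4·12 − (-41)·24] + [(-41)·(-33) − (-16)·12] + [(-16)·(-9) − 16·(-33)] + [16·0 − 4·(-9)]| = 3909, so the area is 1954.5.
The number of boundary lattice points is Σ gcd(|Δx|,|Δy|) = gcd(22,16) + gcd(22,8) + gcd(45,12) + gcd(25,45) + gcd(32,24) + gcd(12,9) = 2+2+3+5+8+3 = 23.
Pick's theorem gives I = A − B/2 + 1 = 1954.5 − 23/2 + 1 = 1944.

1944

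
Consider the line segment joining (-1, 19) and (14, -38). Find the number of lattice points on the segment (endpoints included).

The number of lattice points on a segment between lattice points is gcd(|Δx|,|Δy|) + 1 = gcd(15,57) + 1 = 3 + 1 = 4.

4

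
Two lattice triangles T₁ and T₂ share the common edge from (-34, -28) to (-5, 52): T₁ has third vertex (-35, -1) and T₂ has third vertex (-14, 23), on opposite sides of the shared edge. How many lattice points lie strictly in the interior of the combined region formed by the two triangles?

491

The union is the simple quadrilateral with vertices (-34, -28), (-35, -1), (-5, 52), (-14, 23) in order.
The shoelace formula gives twice the area as |[(-34)·(-1) − (-35)·(-28)] + [(-35)·52 − (-5)·(-1)] + [(-5)·23 − (-14)·52] + [(-14)·(-28) − (-34)·23]| = 984, so the area is 492.
The number of boundary lattice points is Σ gcd(|Δx|,|Δy|) = gcd(1,27) + gcd(30,53) + gcd(9,29) + gcd(20,51) = 1+1+1+1 = 4.
By Pick's theorem I = A − B/2 + 1 = 492 − 4/2 + 1 = 491.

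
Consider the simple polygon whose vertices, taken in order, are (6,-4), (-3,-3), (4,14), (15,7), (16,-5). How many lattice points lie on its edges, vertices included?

5

Summing gcd(|Δx|,|Δy|) over the edges gives the boundary count: gcd(9,1) + gcd(7,17) + gcd(11,7) + gcd(1,12) + gcd(10,1) = 1+1+1+1+1 = 5.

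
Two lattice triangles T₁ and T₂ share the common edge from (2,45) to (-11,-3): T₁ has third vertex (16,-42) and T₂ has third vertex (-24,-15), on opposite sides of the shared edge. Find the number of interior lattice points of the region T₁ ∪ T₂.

1133

The union is the simple quadrilateral with vertices (2,45), (16,-42), (-11,-3), (-24,-15) in order.
The shoelace formula gives twice the area as |[2·(-42) − 16·45] + [16·(-3) − (-11)·(-42)] + [(-11)·(-15) − (-24)·(-3)] + [(-24)·45 − 2·(-15)]| = 2271, so the area is 2271/2.
Summing gcd(|Δx|,|Δy|) over the edges gives the boundary count: gcd(14,87) + gcd(27,39) + gcd(13,12) + gcd(26,60) = 1+3+1+2 = 7.
By Pick's theorem I = A − B/2 + 1 = 2271/2 − 7/2 + 1 = 1133.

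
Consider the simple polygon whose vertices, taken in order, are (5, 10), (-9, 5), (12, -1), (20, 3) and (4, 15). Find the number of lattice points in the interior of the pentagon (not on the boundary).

By the shoelace formula, twice the signed area is |[5·5 − (-9)·10] + [(-9)·(-1) − 12·5] + [12·3 − 20·(-1)] + [20·15 − 4·3] + [4·10 − 5·15]| = 373, so the area is 373/2.
The number of boundary lattice points is Σ gcd(|Δx|,|Δy|) = gcd(14,5) + gcd(21,6) + gcd(8,4) + gcd(16,12) + gcd(1,5) = 1+3+4+4+1 = 13.
By Pick's theorem A = I + B/2 − 1, so I = 373/2 − 13/2 + 1 = 181.

181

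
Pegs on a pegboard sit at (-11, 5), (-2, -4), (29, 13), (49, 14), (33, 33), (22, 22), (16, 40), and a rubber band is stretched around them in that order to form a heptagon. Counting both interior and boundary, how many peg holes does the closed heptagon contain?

The shoelace formula gives twice the area as |((-11)·(-4) − (-2)·5) + ((-2)·13 − 29·(-4)) + (29·14 − 49·13) + (49·33 − 33·14) + (33·22 − 22·33) + (22·40 − 16·22) + (16·5 − (-11)·40)| = 2116, so the area is 1058.
Summing gcd(|Δx|,|Δy|) over the edges gives the boundary count: gcd(9,9) + gcd(31,17) + gcd(20,1) + gcd(16,19) + gcd(11,11) + gcd(6,18) + gcd(27,35) = 9+1+1+1+11+6+1 = 30.
Pick's theorem gives I = A − B/2 + 1 = 1058 − 30/2 + 1 = 1044, so the closed region contains I + B = 1044 + 30 = 1074 lattice points.

1074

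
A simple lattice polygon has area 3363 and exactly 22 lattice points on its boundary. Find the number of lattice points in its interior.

3353

From Pick's theorem, I = A − B/2 + 1 = 3363 − 22/2 + 1 = 3353.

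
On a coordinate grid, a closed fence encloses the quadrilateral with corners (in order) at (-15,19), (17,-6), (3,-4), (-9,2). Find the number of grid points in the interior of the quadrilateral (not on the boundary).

223

The shoelace formula gives twice the area as |((-15)·(-6) − 17·19) + (17·(-4) − 3·(-6)) + (3·2 − (-9)·(-4)) + ((-9)·19 − (-15)·2)| = 454, so the area is 227.
Summing gcd(|Δx|,|Δy|) over the edges gives the boundary count: gcd(32,25) + gcd(14,2) + gcd(12,6) + gcd(6,17) = 1+2+6+1 = 10.
Pick's theorem gives I = A − B/2 + 1 = 227 − 10/2 + 1 = 223.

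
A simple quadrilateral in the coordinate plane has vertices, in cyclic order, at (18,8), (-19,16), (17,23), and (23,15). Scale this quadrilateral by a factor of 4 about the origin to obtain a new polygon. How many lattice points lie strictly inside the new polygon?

The shoelace formula gives twice the area as |(18·16 − (-19)·8) + ((-19)·23 − 17·16) + (17·15 − 23·23) + (23·8 − 18·15)| = 629, so the area is 629/2.
Along each edge there are gcd(|Δx|,|Δy|)+1 lattice points, so counting each shared vertex once the boundary has gcd(37,8) + gcd(36,7) + gcd(6,8) + gcd(5,7) = 1+1+2+1 = 5.
Scaling by 4 multiplies the area by 4² = 16 (so the new area is 5032) and multiplies the boundary lattice-point count by 4, giving 20.
By Pick's theorem, the interior count of the dilated polygon is 5032 − 20/2 + 1 = 5023.

5023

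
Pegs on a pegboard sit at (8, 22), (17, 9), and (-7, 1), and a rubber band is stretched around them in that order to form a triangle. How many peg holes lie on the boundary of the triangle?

12

Summing gcd(|Δx|,|Δy|) over the edges gives the boundary count: gcd(9,13) + gcd(24,8) + gcd(15,21) = 1+8+3 = 12.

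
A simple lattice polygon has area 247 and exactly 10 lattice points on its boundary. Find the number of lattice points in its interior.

243

Pick's theorem A = I + B/2 − 1 rearranges to I = A − B/2 + 1 = 247 − 10/2 + 1 = 243.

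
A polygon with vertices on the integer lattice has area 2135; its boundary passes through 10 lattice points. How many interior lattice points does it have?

Pick's theorem A = I + B/2 − 1 rearranges to I = A − B/2 + 1 = 2135 − 10/2 + 1 = 2131.

2131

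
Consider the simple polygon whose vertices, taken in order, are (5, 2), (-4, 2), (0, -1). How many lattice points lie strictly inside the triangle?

9

The shoelace formula gives twice the area as |(5·2 − (-4)·2) + ((-4)·(-1) − 0·2) + (0·2 − 5·(-1))| = 27, so the area is 13.5.
Along each edge there are gcd(|Δx|,|Δy|)+1 lattice points, so counting each shared vertex once the boundary has gcd(9,0) + gcd(4,3) + gcd(5,3) = 9+1+1 = 11.
Pick's theorem gives I = A − B/2 + 1 = 13.5 − 11/2 + 1 = 9.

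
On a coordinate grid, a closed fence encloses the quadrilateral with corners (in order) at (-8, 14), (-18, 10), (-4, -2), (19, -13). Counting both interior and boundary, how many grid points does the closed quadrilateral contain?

267

The shoelace formula gives twice the area as |[(-8)·10 − (-18)·14] + [(-18)·(-2) − (-4)·10] + [(-4)·(-13) − 19·(-2)] + [19·14 − (-8)·(-13)]| = 500, so the area is 250.
Along each edge there are gcd(|Δx|,|Δy|)+1 lattice points, so counting each shared vertex once the boundary has gcd(10,4) + gcd(14,12) + gcd(23,11) + gcd(27,27) = 2+2+1+27 = 32.
Pick's theorem gives I = A − B/2 + 1 = 250 − 32/2 + 1 = 235, so the closed region contains I + B = 235 + 32 = 267 lattice points.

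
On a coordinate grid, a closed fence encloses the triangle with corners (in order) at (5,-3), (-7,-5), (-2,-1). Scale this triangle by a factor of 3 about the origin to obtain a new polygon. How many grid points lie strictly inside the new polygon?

The shoelace formula gives twice the area as |(5·(-5) − (-7)·(-3)) + ((-7)·(-1) − (-2)·(-5)) + ((-2)·(-3) − 5·(-1))| = 38, so the area is 19.
Along each edge there are gcd(|Δx|,|Δy|)+1 lattice points, so counting each shared vertex once the boundary has gcd(12,2) + gcd(5,4) + gcd(7,2) = 2+1+1 = 4.
Scaling by 3 multiplies the area by 3² = 9 (so the new area is 171) and multiplies the boundary lattice-point count by 3, giving 12.
By Pick's theorem, the interior count of the dilated polygon is 171 − 12/2 + 1 = 166.

166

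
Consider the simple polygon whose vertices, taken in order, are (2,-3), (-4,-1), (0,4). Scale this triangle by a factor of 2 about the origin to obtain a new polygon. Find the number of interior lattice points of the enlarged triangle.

73

By the shoelace formula, twice the signed area is |[2·(-1) − (-4)·(-3)] + [(-4)·4 − 0·(-1)] + [0·(-3) − 2·4]| = 38, so the area is 19.
Along each edge there are gcd(|Δx|,|Δy|)+1 lattice points, so counting each shared vertex once the boundary has gcd(6,2) + gcd(4,5) + gcd(2,7) = 2+1+1 = 4.
Scaling by 2 multiplies the area by 2² = 4 (so the new area is 76) and multiplies the boundary lattice-point count by 2, giving 8.
By Pick's theorem, the interior count of the dilated polygon is 76 − 8/2 + 1 = 73.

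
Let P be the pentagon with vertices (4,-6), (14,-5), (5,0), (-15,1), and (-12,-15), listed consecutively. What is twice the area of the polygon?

The shoelace formula gives twice the area as |[4·(-5) − 14·(-6)] + [14·0 − 5·(-5)] + [5·1 − (-15)·0] + [(-15)·(-15) − (-12)·1] + [(-12)·(-6) − 4·(-15)]| = 463, so the area is 463/2.

463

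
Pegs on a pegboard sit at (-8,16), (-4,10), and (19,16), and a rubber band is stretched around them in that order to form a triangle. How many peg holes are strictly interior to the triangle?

67

By the shoelace formula, twice the signed area is |((-8)·10 − (-4)·16) + ((-4)·16 − 19·10) + (19·16 − (-8)·16)| = 162, so the area is 81.
The number of boundary lattice points is Σ gcd(|Δx|,|Δy|) = gcd(4,6) + gcd(23,6) + gcd(27,0) = 2+1+27 = 30.
Pick's theorem gives I = A − B/2 + 1 = 81 − 30/2 + 1 = 67.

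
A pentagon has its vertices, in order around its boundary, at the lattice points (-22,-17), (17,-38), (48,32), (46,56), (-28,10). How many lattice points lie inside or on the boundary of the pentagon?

The shoelace formula gives twice the area as |[(-22)·(-38) − 17·(-17)] + [17·32 − 48·(-38)] + [48·56 − 46·32] + [46·10 − (-28)·56] + [(-28)·(-17) − (-22)·10]| = 7433, so the area is 3716.5.
The number of boundary lattice points is Σ gcd(|Δx|,|Δy|) = gcd(39,21) + gcd(31,70) + gcd(2,24) + gcd(74,46) + gcd(6,27) = 3+1+2+2+3 = 11.
Pick's theorem gives I = A − B/2 + 1 = 3716.5 − 11/2 + 1 = 3712, so the closed region contains I + B = 3712 + 11 = 3723 lattice points.

3723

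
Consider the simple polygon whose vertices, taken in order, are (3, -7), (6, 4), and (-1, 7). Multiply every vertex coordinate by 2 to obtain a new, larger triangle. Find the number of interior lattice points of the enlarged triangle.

169

The shoelace formula gives twice the area as |(3·4 − 6·(-7)) + (6·7 − (-1)·4) + ((-1)·(-7) − 3·7)| = 86, so the area is 43.
Along each edge there are gcd(|Δx|,|Δy|)+1 lattice points, so counting each shared vertex once the boundary has gcd(3,11) + gcd(7,3) + gcd(4,14) = 1+1+2 = 4.
Scaling by 2 multiplies the area by 2² = 4 (so the new area is 172) and multiplies the boundary lattice-point count by 2, giving 8.
By Pick's theorem, the interior count of the dilated polygon is 172 − 8/2 + 1 = 169.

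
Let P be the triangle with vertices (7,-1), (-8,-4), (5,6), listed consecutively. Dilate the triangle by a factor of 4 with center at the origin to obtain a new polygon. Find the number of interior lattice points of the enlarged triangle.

Using the shoelace formula, 2A = |(7·(-4) − (-8)·(-1)) + ((-8)·6 − 5·(-4)) + (5·(-1) − 7·6)| = 111, so the area is 111/2.
Summing gcd(|Δx|,|Δy|) over the edges gives the boundary count: gcd(15,3) + gcd(13,10) + gcd(2,7) = 3+1+1 = 5.
Scaling by 4 multiplies the area by 4² = 16 (so the new area is 888) and multiplies the boundary lattice-point count by 4, giving 20.
By Pick's theorem, the interior count of the dilated polygon is 888 − 20/2 + 1 = 879.

879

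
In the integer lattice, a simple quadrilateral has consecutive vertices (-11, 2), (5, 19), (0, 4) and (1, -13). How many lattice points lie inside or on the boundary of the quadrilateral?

178

Using the shoelace formula, 2A = |[(-11)·19 − 5·2] + [5·4 − 0·19] + [0·(-13) − 1·4] + [1·2 − (-11)·(-13)]| = 344, so the area is 172.
Summing gcd(|Δx|,|Δy|) over the edges gives the boundary count: gcd(16,17) + gcd(5,15) + gcd(1,17) + gcd(12,15) = 1+5+1+3 = 10.
Pick's theorem gives I = A − B/2 + 1 = 172 − 10/2 + 1 = 168, so the closed region contains I + B = 168 + 10 = 178 lattice points.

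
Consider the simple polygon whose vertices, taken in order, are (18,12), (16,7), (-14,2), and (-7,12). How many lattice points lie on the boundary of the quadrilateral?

The number of boundary lattice points is Σ gcd(|Δx|,|Δy|) = gcd(2,5) + gcd(30,5) + gcd(7,10) + gcd(25,0) = 1+5+1+25 = 32.

32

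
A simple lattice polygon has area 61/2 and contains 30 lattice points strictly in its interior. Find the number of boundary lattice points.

3

Pick's theorem gives A = I + B/2 − 1, so B = 2(A − I + 1) = 2(61/2 − 30 + 1) = 3.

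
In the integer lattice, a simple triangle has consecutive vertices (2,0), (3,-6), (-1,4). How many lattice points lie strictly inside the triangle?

6

Using the shoelace formula, 2A = |[2·(-6) − 3·0] + [3·4 − (-1)·(-6)] + [(-1)·0 − 2·4]| = 14, so the area is 7.
Along each edge there are gcd(|Δx|,|Δy|)+1 lattice points, so counting each shared vertex once the boundary has gcd(1,6) + gcd(4,10) + gcd(3,4) = 1+2+1 = 4.
By Pick's theorem A = I + B/2 − 1, so I = 7 − 4/2 + 1 = 6.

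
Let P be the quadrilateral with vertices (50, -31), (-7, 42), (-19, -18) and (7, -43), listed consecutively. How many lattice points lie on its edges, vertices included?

15

Along each edge there are gcd(|Δx|,|Δy|)+1 lattice points, so counting each shared vertex once the boundary has gcd(57,73) + gcd(12,60) + gcd(26,25) + gcd(43,12) = 1+12+1+1 = 15.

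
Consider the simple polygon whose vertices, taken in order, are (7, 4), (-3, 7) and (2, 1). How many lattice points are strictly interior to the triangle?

22

The shoelace formula gives twice the area as |[7·7 − (-3)·4] + [(-3)·1 − 2·7] + [2·4 − 7·1]| = 45, so the area is 45/2.
Along each edge there are gcd(|Δx|,|Δy|)+1 lattice points, so counting each shared vertex once the boundary has gcd(10,3) + gcd(5,6) + gcd(5,3) = 1+1+1 = 3.
Pick's theorem gives I = A − B/2 + 1 = 45/2 − 3/2 + 1 = 22.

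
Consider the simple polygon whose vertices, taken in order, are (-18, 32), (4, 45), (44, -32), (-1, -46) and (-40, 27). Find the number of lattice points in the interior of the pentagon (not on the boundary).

Using the shoelace formula, 2A = |((-18)·45 − 4·32) + (4·(-32) − 44·45) + (44·(-46) − (-1)·(-32)) + ((-1)·27 − (-40)·(-46)) + ((-40)·32 − (-18)·27)| = 7763, so the area is 7763/2.
Along each edge there are gcd(|Δx|,|Δy|)+1 lattice points, so counting each shared vertex once the boundary has gcd(22,13) + gcd(40,77) + gcd(45,14) + gcd(39,73) + gcd(22,5) = 1+1+1+1+1 = 5.
By Pick's theorem A = I + B/2 − 1, so I = 7763/2 − 5/2 + 1 = 3880.

3880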